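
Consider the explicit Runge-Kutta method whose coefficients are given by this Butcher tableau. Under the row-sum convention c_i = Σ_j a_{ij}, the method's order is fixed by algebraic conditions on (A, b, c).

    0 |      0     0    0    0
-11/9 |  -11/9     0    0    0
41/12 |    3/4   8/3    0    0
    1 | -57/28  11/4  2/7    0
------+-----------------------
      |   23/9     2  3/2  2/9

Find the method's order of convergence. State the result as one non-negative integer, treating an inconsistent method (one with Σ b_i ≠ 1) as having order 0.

b = (23/9, 2, 3/2, 2/9)
c = (0, -11/9, 41/12, 1)
Ac = (0, 0, -88/27, -601/252)
Σ b_i: 23/9·1 + 2·1 + 3/2·1 + 2/9·1 = 113/18 ≠ 1 ⇒ order 0.

0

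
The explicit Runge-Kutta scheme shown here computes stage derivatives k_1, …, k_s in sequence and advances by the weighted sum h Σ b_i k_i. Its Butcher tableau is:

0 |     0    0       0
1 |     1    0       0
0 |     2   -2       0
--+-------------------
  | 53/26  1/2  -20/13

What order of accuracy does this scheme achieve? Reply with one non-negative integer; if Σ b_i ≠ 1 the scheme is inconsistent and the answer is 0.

b = (53/26, 1/2, -20/13)
c = (0, 1, 0)
Ac = (0, 0, -2)
Σ b_i: 53/26·1 + 1/2·1 + (-20/13)·1 = 1 ✓
b·c: 1/2·1 = 1/2 ✓
b·c²: 1/2·1 = 1/2 ≠ 1/3 ⇒ order 2.
b·Ac: (-20/13)·(-2) = 40/13 ≠ 1/6

2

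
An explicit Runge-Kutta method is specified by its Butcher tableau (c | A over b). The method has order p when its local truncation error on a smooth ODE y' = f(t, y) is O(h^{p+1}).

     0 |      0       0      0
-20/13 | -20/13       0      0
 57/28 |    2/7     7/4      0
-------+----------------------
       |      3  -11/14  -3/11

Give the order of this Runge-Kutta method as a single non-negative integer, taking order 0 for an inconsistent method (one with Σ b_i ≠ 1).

b = (3, -11/14, -3/11)
c = (0, -20/13, 57/28)
Ac = (0, 0, -35/13)
Σ b_i: 3·1 + (-11/14)·1 + (-3/11)·1 = 299/154 ≠ 1 ⇒ order 0.

0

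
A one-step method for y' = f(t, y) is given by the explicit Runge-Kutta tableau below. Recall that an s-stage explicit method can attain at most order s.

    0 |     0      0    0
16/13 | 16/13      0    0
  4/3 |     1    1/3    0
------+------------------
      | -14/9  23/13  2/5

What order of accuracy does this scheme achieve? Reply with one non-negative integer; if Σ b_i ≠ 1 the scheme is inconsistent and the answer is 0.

0

b = (-14/9, 23/13, 2/5)
c = (0, 16/13, 4/3)
Ac = (0, 0, 16/39)
Σ b_i: (-14/9)·1 + 23/13·1 + 2/5·1 = 359/585 ≠ 1 ⇒ order 0.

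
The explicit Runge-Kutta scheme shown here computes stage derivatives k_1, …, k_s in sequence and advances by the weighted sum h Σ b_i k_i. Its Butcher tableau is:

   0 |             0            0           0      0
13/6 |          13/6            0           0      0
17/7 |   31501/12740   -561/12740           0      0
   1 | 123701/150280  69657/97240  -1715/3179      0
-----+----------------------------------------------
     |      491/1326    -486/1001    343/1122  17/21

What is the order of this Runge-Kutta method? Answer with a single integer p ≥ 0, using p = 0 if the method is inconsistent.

b = (491/1326, -486/1001, 343/1122, 17/21)
c = (0, 13/6, 17/7, 1)
Ac = (0, 0, -187/1960, 329/1360)
Σ b_i: 491/1326·1 + (-486/1001)·1 + 343/1122·1 + 17/21·1 = 1 ✓
b·c: (-486/1001)·13/6 + 343/1122·17/7 + 17/21·1 = 1/2 ✓
b·c²: (-486/1001)·169/36 + 343/1122·289/49 + 17/21·1 = 1/3 ✓
b·Ac: 343/1122·(-187/1960) + 17/21·329/1360 = 1/6 ✓
b·c³: (-486/1001)·2197/216 + 343/1122·4913/343 + 17/21·1 = 1/4 ✓
b·(c∘Ac): 343/1122·(-3179/13720) + 17/21·329/1360 = 1/8 ✓
b·Ac²: 343/1122·(-2431/11760) + 17/21·1477/8160 = 1/12 ✓
b·A²c: 17/21·7/136 = 1/24 ✓; 4 stages ⇒ order 4.

4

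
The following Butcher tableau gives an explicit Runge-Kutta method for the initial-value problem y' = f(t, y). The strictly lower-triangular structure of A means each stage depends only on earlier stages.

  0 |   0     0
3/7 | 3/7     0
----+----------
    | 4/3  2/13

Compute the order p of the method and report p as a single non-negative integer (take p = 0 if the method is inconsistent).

b = (4/3, 2/13)
c = (0, 3/7)
Σ b_i: 4/3·1 + 2/13·1 = 58/39 ≠ 1 ⇒ order 0.

0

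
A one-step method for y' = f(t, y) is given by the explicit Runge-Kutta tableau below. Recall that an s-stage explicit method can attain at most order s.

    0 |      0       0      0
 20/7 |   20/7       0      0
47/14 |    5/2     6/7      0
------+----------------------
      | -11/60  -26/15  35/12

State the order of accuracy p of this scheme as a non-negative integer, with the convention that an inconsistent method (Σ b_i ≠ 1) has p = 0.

1

b = (-11/60, -26/15, 35/12)
c = (0, 20/7, 47/14)
Ac = (0, 0, 120/49)
Σ b_i: (-11/60)·1 + (-26/15)·1 + 35/12·1 = 1 ✓
b·c: (-26/15)·20/7 + 35/12·47/14 = 271/56 ≠ 1/2 ⇒ order 1.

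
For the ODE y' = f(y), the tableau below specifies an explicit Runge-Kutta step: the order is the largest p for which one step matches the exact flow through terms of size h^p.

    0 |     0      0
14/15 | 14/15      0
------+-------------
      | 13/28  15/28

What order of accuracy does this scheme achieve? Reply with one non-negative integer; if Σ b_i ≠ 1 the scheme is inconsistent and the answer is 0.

2

b = (13/28, 15/28)
c = (0, 14/15)
Σ b_i: 13/28·1 + 15/28·1 = 1 ✓
b·c: 15/28·14/15 = 1/2 ✓; 2 stages ⇒ order 2.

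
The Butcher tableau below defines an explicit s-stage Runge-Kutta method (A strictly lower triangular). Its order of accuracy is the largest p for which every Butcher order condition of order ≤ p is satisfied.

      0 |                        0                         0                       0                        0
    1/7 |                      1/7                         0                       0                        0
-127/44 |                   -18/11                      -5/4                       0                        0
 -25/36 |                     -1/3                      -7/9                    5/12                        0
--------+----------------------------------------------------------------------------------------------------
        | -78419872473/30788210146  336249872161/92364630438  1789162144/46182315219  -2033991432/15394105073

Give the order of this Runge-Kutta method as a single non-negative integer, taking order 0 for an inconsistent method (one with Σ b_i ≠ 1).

b = (-78419872473/30788210146, 336249872161/92364630438, 1789162144/46182315219, -2033991432/15394105073)
c = (0, 1/7, -127/44, -25/36)
Ac = (0, 0, -5/28, -2081/1584)
Σ b_i: (-78419872473/30788210146)·1 + 336249872161/92364630438·1 + 1789162144/46182315219·1 + (-2033991432/15394105073)·1 = 1 ✓
b·c: 336249872161/92364630438·1/7 + 1789162144/46182315219·(-127/44) + (-2033991432/15394105073)·(-25/36) = 1/2 ✓
b·c²: 336249872161/92364630438·1/49 + 1789162144/46182315219·16129/1936 + (-2033991432/15394105073)·625/1296 = 1/3 ✓
b·Ac: 1789162144/46182315219·(-5/28) + (-2033991432/15394105073)·(-2081/1584) = 1/6 ✓
b·c³: 336249872161/92364630438·1/343 + 1789162144/46182315219·(-2048383/85184) + (-2033991432/15394105073)·(-15625/46656) = -2915244959869/3325126695768 ≠ 1/4 ⇒ order 3.
b·(c∘Ac): 1789162144/46182315219·635/1232 + (-2033991432/15394105073)·52025/57024 = -12386325355/123152840584 ≠ 1/8
b·Ac²: 1789162144/46182315219·(-5/196) + (-2033991432/15394105073)·1685801/487872 = -13016391125033/28448306174904 ≠ 1/12
b·A²c: (-2033991432/15394105073)·(-25/336) = 2118741075/215517471022 ≠ 1/24

3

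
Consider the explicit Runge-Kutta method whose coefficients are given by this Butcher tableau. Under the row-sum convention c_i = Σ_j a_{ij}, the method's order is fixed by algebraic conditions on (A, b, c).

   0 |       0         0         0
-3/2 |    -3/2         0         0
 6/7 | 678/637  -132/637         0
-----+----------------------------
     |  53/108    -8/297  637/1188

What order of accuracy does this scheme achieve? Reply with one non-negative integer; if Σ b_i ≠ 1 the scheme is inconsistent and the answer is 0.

3

b = (53/108, -8/297, 637/1188)
c = (0, -3/2, 6/7)
Ac = (0, 0, 198/637)
Σ b_i: 53/108·1 + (-8/297)·1 + 637/1188·1 = 1 ✓
b·c: (-8/297)·(-3/2) + 637/1188·6/7 = 1/2 ✓
b·c²: (-8/297)·9/4 + 637/1188·36/49 = 1/3 ✓
b·Ac: 637/1188·198/637 = 1/6 ✓; 3 stages ⇒ order 3.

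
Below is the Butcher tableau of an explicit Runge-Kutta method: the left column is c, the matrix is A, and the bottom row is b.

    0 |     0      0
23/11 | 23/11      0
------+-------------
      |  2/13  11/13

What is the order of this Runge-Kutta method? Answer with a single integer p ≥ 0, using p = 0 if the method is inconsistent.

b = (2/13, 11/13)
c = (0, 23/11)
Σ b_i: 2/13·1 + 11/13·1 = 1 ✓
b·c: 11/13·23/11 = 23/13 ≠ 1/2 ⇒ order 1.

1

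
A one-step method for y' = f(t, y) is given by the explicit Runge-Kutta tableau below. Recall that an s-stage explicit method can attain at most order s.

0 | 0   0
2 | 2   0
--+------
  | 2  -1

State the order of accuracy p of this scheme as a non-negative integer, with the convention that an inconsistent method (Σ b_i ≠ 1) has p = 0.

1

b = (2, -1)
c = (0, 2)
Σ b_i: 2·1 + (-1)·1 = 1 ✓
b·c: (-1)·2 = -2 ≠ 1/2 ⇒ order 1.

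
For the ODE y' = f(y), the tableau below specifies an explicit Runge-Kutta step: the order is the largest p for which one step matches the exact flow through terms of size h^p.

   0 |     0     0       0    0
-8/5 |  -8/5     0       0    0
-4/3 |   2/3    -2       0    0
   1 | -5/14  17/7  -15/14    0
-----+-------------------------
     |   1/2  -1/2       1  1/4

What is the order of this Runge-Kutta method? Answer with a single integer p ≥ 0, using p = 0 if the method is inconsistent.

b = (1/2, -1/2, 1, 1/4)
c = (0, -8/5, -4/3, 1)
Ac = (0, 0, 16/5, -86/35)
Σ b_i: 1/2·1 + (-1/2)·1 + 1·1 + 1/4·1 = 5/4 ≠ 1 ⇒ order 0.

0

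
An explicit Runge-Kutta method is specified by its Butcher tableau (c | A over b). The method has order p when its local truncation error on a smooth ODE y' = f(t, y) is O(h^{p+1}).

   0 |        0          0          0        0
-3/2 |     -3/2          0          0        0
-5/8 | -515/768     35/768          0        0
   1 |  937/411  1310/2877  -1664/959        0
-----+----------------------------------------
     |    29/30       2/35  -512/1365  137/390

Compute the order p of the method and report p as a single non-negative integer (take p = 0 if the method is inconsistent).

b = (29/30, 2/35, -512/1365, 137/390)
c = (0, -3/2, -5/8, 1)
Ac = (0, 0, -35/512, 55/137)
Σ b_i: 29/30·1 + 2/35·1 + (-512/1365)·1 + 137/390·1 = 1 ✓
b·c: 2/35·(-3/2) + (-512/1365)·(-5/8) + 137/390·1 = 1/2 ✓
b·c²: 2/35·9/4 + (-512/1365)·25/64 + 137/390·1 = 1/3 ✓
b·Ac: (-512/1365)·(-35/512) + 137/390·55/137 = 1/6 ✓
b·c³: 2/35·(-27/8) + (-512/1365)·(-125/512) + 137/390·1 = 1/4 ✓
b·(c∘Ac): (-512/1365)·175/4096 + 137/390·55/137 = 1/8 ✓
b·Ac²: (-512/1365)·105/1024 + 137/390·95/274 = 1/12 ✓
b·A²c: 137/390·65/548 = 1/24 ✓; 4 stages ⇒ order 4.

4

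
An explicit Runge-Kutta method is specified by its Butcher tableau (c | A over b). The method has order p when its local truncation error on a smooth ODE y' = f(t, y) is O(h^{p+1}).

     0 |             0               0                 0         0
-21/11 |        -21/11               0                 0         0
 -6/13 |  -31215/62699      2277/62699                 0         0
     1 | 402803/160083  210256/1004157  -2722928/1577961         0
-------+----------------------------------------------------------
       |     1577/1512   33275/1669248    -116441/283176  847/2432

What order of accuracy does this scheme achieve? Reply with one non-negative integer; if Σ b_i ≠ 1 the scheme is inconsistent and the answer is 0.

4

b = (1577/1512, 33275/1669248, -116441/283176, 847/2432)
c = (0, -21/11, -6/13, 1)
Ac = (0, 0, -621/8957, 48/121)
Σ b_i: 1577/1512·1 + 33275/1669248·1 + (-116441/283176)·1 + 847/2432·1 = 1 ✓
b·c: 33275/1669248·(-21/11) + (-116441/283176)·(-6/13) + 847/2432·1 = 1/2 ✓
b·c²: 33275/1669248·441/121 + (-116441/283176)·36/169 + 847/2432·1 = 1/3 ✓
b·Ac: (-116441/283176)·(-621/8957) + 847/2432·48/121 = 1/6 ✓
b·c³: 33275/1669248·(-9261/1331) + (-116441/283176)·(-216/2197) + 847/2432·1 = 1/4 ✓
b·(c∘Ac): (-116441/283176)·3726/116441 + 847/2432·48/121 = 1/8 ✓
b·Ac²: (-116441/283176)·13041/98527 + 847/2432·11056/27951 = 1/12 ✓
b·A²c: 847/2432·304/2541 = 1/24 ✓; 4 stages ⇒ order 4.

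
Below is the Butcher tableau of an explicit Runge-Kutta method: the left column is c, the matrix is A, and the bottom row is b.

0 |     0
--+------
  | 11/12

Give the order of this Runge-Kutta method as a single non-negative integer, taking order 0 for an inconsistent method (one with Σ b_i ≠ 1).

0

b = (11/12)
c = (0)
Σ b_i: 11/12·1 = 11/12 ≠ 1 ⇒ order 0.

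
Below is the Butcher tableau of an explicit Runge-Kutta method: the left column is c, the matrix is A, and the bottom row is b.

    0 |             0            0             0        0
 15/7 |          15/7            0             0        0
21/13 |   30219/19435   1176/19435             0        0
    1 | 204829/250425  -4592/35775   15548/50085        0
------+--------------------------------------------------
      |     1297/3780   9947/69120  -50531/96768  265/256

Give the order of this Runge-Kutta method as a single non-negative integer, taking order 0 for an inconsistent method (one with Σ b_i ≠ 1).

4

b = (1297/3780, 9947/69120, -50531/96768, 265/256)
c = (0, 15/7, 21/13, 1)
Ac = (0, 0, 504/3887, 12/53)
Σ b_i: 1297/3780·1 + 9947/69120·1 + (-50531/96768)·1 + 265/256·1 = 1 ✓
b·c: 9947/69120·15/7 + (-50531/96768)·21/13 + 265/256·1 = 1/2 ✓
b·c²: 9947/69120·225/49 + (-50531/96768)·441/169 + 265/256·1 = 1/3 ✓
b·Ac: (-50531/96768)·504/3887 + 265/256·12/53 = 1/6 ✓
b·c³: 9947/69120·3375/343 + (-50531/96768)·9261/2197 + 265/256·1 = 1/4 ✓
b·(c∘Ac): (-50531/96768)·10584/50531 + 265/256·12/53 = 1/8 ✓
b·Ac²: (-50531/96768)·1080/3887 + 265/256·1228/5565 = 1/12 ✓
b·A²c: 265/256·32/795 = 1/24 ✓; 4 stages ⇒ order 4.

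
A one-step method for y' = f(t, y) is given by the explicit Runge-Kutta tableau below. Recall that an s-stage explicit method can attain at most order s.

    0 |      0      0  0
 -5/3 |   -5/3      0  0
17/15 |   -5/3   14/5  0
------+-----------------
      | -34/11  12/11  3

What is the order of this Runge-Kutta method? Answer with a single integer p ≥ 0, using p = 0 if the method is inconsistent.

b = (-34/11, 12/11, 3)
c = (0, -5/3, 17/15)
Ac = (0, 0, -14/3)
Σ b_i: (-34/11)·1 + 12/11·1 + 3·1 = 1 ✓
b·c: 12/11·(-5/3) + 3·17/15 = 87/55 ≠ 1/2 ⇒ order 1.

1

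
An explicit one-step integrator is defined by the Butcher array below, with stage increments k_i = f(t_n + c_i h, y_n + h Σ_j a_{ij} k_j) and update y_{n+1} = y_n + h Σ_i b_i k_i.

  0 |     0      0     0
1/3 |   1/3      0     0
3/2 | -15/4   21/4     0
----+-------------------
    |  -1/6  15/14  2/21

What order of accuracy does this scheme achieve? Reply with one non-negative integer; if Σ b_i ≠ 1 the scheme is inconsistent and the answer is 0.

b = (-1/6, 15/14, 2/21)
c = (0, 1/3, 3/2)
Ac = (0, 0, 7/4)
Σ b_i: (-1/6)·1 + 15/14·1 + 2/21·1 = 1 ✓
b·c: 15/14·1/3 + 2/21·3/2 = 1/2 ✓
b·c²: 15/14·1/9 + 2/21·9/4 = 1/3 ✓
b·Ac: 2/21·7/4 = 1/6 ✓; 3 stages ⇒ order 3.

3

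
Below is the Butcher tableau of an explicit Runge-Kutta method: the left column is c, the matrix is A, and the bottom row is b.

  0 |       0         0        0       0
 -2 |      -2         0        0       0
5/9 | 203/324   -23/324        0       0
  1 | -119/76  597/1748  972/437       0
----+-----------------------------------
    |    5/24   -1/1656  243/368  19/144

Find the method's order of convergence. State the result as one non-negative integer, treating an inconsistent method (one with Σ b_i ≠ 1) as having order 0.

4

b = (5/24, -1/1656, 243/368, 19/144)
c = (0, -2, 5/9, 1)
Ac = (0, 0, 23/162, 21/38)
Σ b_i: 5/24·1 + (-1/1656)·1 + 243/368·1 + 19/144·1 = 1 ✓
b·c: (-1/1656)·(-2) + 243/368·5/9 + 19/144·1 = 1/2 ✓
b·c²: (-1/1656)·4 + 243/368·25/81 + 19/144·1 = 1/3 ✓
b·Ac: 243/368·23/162 + 19/144·21/38 = 1/6 ✓
b·c³: (-1/1656)·(-8) + 243/368·125/729 + 19/144·1 = 1/4 ✓
b·(c∘Ac): 243/368·115/1458 + 19/144·21/38 = 1/8 ✓
b·Ac²: 243/368·(-23/81) + 19/144·39/19 = 1/12 ✓
b·A²c: 19/144·6/19 = 1/24 ✓; 4 stages ⇒ order 4.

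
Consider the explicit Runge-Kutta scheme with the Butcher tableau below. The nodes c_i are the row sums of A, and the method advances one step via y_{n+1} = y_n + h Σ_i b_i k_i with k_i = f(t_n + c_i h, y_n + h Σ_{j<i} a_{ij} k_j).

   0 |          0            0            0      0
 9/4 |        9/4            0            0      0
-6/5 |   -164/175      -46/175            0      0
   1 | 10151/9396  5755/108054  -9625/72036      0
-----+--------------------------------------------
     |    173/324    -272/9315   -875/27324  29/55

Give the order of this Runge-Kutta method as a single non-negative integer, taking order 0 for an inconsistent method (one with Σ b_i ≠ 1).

4

b = (173/324, -272/9315, -875/27324, 29/55)
c = (0, 9/4, -6/5, 1)
Ac = (0, 0, -207/350, 65/232)
Σ b_i: 173/324·1 + (-272/9315)·1 + (-875/27324)·1 + 29/55·1 = 1 ✓
b·c: (-272/9315)·9/4 + (-875/27324)·(-6/5) + 29/55·1 = 1/2 ✓
b·c²: (-272/9315)·81/16 + (-875/27324)·36/25 + 29/55·1 = 1/3 ✓
b·Ac: (-875/27324)·(-207/350) + 29/55·65/232 = 1/6 ✓
b·c³: (-272/9315)·729/64 + (-875/27324)·(-216/125) + 29/55·1 = 1/4 ✓
b·(c∘Ac): (-875/27324)·621/875 + 29/55·65/232 = 1/8 ✓
b·Ac²: (-875/27324)·(-1863/1400) + 29/55·215/2784 = 1/12 ✓
b·A²c: 29/55·55/696 = 1/24 ✓; 4 stages ⇒ order 4.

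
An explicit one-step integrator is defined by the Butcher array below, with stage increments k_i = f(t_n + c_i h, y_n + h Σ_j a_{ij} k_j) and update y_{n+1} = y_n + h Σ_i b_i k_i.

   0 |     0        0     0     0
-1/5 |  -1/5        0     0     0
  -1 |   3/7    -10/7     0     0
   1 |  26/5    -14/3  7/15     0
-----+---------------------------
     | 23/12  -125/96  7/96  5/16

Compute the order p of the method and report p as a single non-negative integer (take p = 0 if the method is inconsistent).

b = (23/12, -125/96, 7/96, 5/16)
c = (0, -1/5, -1, 1)
Ac = (0, 0, 2/7, 7/15)
Σ b_i: 23/12·1 + (-125/96)·1 + 7/96·1 + 5/16·1 = 1 ✓
b·c: (-125/96)·(-1/5) + 7/96·(-1) + 5/16·1 = 1/2 ✓
b·c²: (-125/96)·1/25 + 7/96·1 + 5/16·1 = 1/3 ✓
b·Ac: 7/96·2/7 + 5/16·7/15 = 1/6 ✓
b·c³: (-125/96)·(-1/125) + 7/96·(-1) + 5/16·1 = 1/4 ✓
b·(c∘Ac): 7/96·(-2/7) + 5/16·7/15 = 1/8 ✓
b·Ac²: 7/96·(-2/35) + 5/16·7/25 = 1/12 ✓
b·A²c: 5/16·2/15 = 1/24 ✓; 4 stages ⇒ order 4.

4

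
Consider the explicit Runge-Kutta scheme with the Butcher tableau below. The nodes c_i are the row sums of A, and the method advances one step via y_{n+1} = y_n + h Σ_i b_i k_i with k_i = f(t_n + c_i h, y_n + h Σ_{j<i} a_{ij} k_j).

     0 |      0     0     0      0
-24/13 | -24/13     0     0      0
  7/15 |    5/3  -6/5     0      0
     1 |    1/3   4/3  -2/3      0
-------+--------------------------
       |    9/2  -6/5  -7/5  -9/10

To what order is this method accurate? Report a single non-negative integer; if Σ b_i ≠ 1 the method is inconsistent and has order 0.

b = (9/2, -6/5, -7/5, -9/10)
c = (0, -24/13, 7/15, 1)
Ac = (0, 0, 144/65, -1622/585)
Σ b_i: 9/2·1 + (-6/5)·1 + (-7/5)·1 + (-9/10)·1 = 1 ✓
b·c: (-6/5)·(-24/13) + (-7/5)·7/15 + (-9/10)·1 = 1291/1950 ≠ 1/2 ⇒ order 1.

1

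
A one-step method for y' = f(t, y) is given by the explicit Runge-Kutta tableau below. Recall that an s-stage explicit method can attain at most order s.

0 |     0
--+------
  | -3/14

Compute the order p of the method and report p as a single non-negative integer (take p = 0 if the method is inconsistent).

0

b = (-3/14)
c = (0)
Σ b_i: (-3/14)·1 = -3/14 ≠ 1 ⇒ order 0.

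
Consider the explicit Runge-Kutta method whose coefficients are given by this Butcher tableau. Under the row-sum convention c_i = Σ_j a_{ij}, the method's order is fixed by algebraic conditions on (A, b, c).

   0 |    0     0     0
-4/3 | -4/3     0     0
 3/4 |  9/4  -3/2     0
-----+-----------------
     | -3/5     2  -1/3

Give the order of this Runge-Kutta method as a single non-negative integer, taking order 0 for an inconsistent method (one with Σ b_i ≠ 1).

0

b = (-3/5, 2, -1/3)
c = (0, -4/3, 3/4)
Ac = (0, 0, 2)
Σ b_i: (-3/5)·1 + 2·1 + (-1/3)·1 = 16/15 ≠ 1 ⇒ order 0.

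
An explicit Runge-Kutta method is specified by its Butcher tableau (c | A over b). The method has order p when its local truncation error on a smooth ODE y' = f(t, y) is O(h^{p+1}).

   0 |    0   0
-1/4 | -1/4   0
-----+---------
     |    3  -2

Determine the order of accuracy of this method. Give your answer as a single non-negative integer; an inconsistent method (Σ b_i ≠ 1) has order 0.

b = (3, -2)
c = (0, -1/4)
Σ b_i: 3·1 + (-2)·1 = 1 ✓
b·c: (-2)·(-1/4) = 1/2 ✓; 2 stages ⇒ order 2.

2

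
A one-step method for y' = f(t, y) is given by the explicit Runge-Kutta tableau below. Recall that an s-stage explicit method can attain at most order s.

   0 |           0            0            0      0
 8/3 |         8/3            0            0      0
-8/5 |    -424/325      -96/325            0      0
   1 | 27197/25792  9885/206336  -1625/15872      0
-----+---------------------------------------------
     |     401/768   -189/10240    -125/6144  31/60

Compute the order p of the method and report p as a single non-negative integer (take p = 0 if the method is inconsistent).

b = (401/768, -189/10240, -125/6144, 31/60)
c = (0, 8/3, -8/5, 1)
Ac = (0, 0, -256/325, 235/806)
Σ b_i: 401/768·1 + (-189/10240)·1 + (-125/6144)·1 + 31/60·1 = 1 ✓
b·c: (-189/10240)·8/3 + (-125/6144)·(-8/5) + 31/60·1 = 1/2 ✓
b·c²: (-189/10240)·64/9 + (-125/6144)·64/25 + 31/60·1 = 1/3 ✓
b·Ac: (-125/6144)·(-256/325) + 31/60·235/806 = 1/6 ✓
b·c³: (-189/10240)·512/27 + (-125/6144)·(-512/125) + 31/60·1 = 1/4 ✓
b·(c∘Ac): (-125/6144)·2048/1625 + 31/60·235/806 = 1/8 ✓
b·Ac²: (-125/6144)·(-2048/975) + 31/60·95/1209 = 1/12 ✓
b·A²c: 31/60·5/62 = 1/24 ✓; 4 stages ⇒ order 4.

4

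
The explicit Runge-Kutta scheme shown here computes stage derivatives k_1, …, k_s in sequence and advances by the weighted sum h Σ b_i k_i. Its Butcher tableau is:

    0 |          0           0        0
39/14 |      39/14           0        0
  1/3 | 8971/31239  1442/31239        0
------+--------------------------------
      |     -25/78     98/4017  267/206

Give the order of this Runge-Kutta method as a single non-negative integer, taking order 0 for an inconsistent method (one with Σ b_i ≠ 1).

b = (-25/78, 98/4017, 267/206)
c = (0, 39/14, 1/3)
Ac = (0, 0, 103/801)
Σ b_i: (-25/78)·1 + 98/4017·1 + 267/206·1 = 1 ✓
b·c: 98/4017·39/14 + 267/206·1/3 = 1/2 ✓
b·c²: 98/4017·1521/196 + 267/206·1/9 = 1/3 ✓
b·Ac: 267/206·103/801 = 1/6 ✓; 3 stages ⇒ order 3.

3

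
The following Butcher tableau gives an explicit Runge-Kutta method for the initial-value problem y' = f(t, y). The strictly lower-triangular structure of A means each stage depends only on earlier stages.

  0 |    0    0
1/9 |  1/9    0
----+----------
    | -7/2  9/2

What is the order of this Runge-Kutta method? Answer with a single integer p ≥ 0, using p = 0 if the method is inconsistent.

b = (-7/2, 9/2)
c = (0, 1/9)
Σ b_i: (-7/2)·1 + 9/2·1 = 1 ✓
b·c: 9/2·1/9 = 1/2 ✓; 2 stages ⇒ order 2.

2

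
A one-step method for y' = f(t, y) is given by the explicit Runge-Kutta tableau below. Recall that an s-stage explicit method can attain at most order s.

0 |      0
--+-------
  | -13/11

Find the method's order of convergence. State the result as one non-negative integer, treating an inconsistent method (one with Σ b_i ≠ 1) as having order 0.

b = (-13/11)
c = (0)
Σ b_i: (-13/11)·1 = -13/11 ≠ 1 ⇒ order 0.

0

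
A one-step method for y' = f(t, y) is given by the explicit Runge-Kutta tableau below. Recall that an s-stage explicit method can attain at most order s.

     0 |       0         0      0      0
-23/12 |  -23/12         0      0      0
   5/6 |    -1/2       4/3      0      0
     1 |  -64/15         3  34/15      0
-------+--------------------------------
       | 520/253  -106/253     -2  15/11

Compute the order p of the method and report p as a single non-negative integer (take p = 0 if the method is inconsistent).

b = (520/253, -106/253, -2, 15/11)
c = (0, -23/12, 5/6, 1)
Ac = (0, 0, -23/9, -139/36)
Σ b_i: 520/253·1 + (-106/253)·1 + (-2)·1 + 15/11·1 = 1 ✓
b·c: (-106/253)·(-23/12) + (-2)·5/6 + 15/11·1 = 1/2 ✓
b·c²: (-106/253)·529/144 + (-2)·25/36 + 15/11·1 = -413/264 ≠ 1/3 ⇒ order 2.
b·Ac: (-2)·(-23/9) + 15/11·(-139/36) = -61/396 ≠ 1/6

2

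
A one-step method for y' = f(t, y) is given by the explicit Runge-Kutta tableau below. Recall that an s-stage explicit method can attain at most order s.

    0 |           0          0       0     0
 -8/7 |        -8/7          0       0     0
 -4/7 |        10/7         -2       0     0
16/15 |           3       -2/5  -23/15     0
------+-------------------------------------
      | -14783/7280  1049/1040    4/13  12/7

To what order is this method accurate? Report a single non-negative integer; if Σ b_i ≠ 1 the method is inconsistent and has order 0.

b = (-14783/7280, 1049/1040, 4/13, 12/7)
c = (0, -8/7, -4/7, 16/15)
Ac = (0, 0, 16/7, 4/3)
Σ b_i: (-14783/7280)·1 + 1049/1040·1 + 4/13·1 + 12/7·1 = 1 ✓
b·c: 1049/1040·(-8/7) + 4/13·(-4/7) + 12/7·16/15 = 1/2 ✓
b·c²: 1049/1040·64/49 + 4/13·16/49 + 12/7·256/225 = 160924/47775 ≠ 1/3 ⇒ order 2.
b·Ac: 4/13·16/7 + 12/7·4/3 = 272/91 ≠ 1/6

2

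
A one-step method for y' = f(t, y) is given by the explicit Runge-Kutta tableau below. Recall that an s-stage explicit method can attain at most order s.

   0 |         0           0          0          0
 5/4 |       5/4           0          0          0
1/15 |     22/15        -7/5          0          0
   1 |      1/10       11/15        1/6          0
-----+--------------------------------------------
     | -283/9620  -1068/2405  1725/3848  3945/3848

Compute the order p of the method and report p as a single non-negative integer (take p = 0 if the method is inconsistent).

b = (-283/9620, -1068/2405, 1725/3848, 3945/3848)
c = (0, 5/4, 1/15, 1)
Ac = (0, 0, -7/4, 167/180)
Σ b_i: (-283/9620)·1 + (-1068/2405)·1 + 1725/3848·1 + 3945/3848·1 = 1 ✓
b·c: (-1068/2405)·5/4 + 1725/3848·1/15 + 3945/3848·1 = 1/2 ✓
b·c²: (-1068/2405)·25/16 + 1725/3848·1/225 + 3945/3848·1 = 1/3 ✓
b·Ac: 1725/3848·(-7/4) + 3945/3848·167/180 = 1/6 ✓
b·c³: (-1068/2405)·125/64 + 1725/3848·1/3375 + 3945/3848·1 = 54721/346320 ≠ 1/4 ⇒ order 3.
b·(c∘Ac): 1725/3848·(-7/60) + 3945/3848·167/180 = 20753/23088 ≠ 1/8
b·Ac²: 1725/3848·(-35/16) + 3945/3848·12383/10800 = 269927/1385280 ≠ 1/12
b·A²c: 3945/3848·(-7/24) = -9205/30784 ≠ 1/24

3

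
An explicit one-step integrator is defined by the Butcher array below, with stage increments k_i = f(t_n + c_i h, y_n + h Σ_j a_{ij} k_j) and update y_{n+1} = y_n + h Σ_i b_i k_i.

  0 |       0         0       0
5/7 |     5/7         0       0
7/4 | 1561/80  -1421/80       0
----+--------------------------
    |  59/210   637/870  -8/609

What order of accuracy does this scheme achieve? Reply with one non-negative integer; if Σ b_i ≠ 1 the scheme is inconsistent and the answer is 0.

3

b = (59/210, 637/870, -8/609)
c = (0, 5/7, 7/4)
Ac = (0, 0, -203/16)
Σ b_i: 59/210·1 + 637/870·1 + (-8/609)·1 = 1 ✓
b·c: 637/870·5/7 + (-8/609)·7/4 = 1/2 ✓
b·c²: 637/870·25/49 + (-8/609)·49/16 = 1/3 ✓
b·Ac: (-8/609)·(-203/16) = 1/6 ✓; 3 stages ⇒ order 3.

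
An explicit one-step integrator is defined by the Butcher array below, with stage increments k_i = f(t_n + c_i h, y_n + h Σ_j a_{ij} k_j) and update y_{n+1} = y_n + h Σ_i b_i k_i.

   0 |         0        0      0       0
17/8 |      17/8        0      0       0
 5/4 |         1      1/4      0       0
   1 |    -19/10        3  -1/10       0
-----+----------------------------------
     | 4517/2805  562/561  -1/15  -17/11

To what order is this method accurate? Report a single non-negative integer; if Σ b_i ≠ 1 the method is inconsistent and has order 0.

b = (4517/2805, 562/561, -1/15, -17/11)
c = (0, 17/8, 5/4, 1)
Ac = (0, 0, 17/32, 25/4)
Σ b_i: 4517/2805·1 + 562/561·1 + (-1/15)·1 + (-17/11)·1 = 1 ✓
b·c: 562/561·17/8 + (-1/15)·5/4 + (-17/11)·1 = 1/2 ✓
b·c²: 562/561·289/64 + (-1/15)·25/16 + (-17/11)·1 = 3035/1056 ≠ 1/3 ⇒ order 2.
b·Ac: (-1/15)·17/32 + (-17/11)·25/4 = -51187/5280 ≠ 1/6

2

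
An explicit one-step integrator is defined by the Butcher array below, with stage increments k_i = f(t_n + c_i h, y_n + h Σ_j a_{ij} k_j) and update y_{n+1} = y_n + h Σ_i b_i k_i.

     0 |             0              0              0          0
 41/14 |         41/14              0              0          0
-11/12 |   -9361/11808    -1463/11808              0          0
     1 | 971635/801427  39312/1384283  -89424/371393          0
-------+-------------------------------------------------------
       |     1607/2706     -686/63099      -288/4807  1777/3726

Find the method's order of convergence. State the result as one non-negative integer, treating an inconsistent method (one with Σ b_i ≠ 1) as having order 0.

4

b = (1607/2706, -686/63099, -288/4807, 1777/3726)
c = (0, 41/14, -11/12, 1)
Ac = (0, 0, -209/576, 540/1777)
Σ b_i: 1607/2706·1 + (-686/63099)·1 + (-288/4807)·1 + 1777/3726·1 = 1 ✓
b·c: (-686/63099)·41/14 + (-288/4807)·(-11/12) + 1777/3726·1 = 1/2 ✓
b·c²: (-686/63099)·1681/196 + (-288/4807)·121/144 + 1777/3726·1 = 1/3 ✓
b·Ac: (-288/4807)·(-209/576) + 1777/3726·540/1777 = 1/6 ✓
b·c³: (-686/63099)·68921/2744 + (-288/4807)·(-1331/1728) + 1777/3726·1 = 1/4 ✓
b·(c∘Ac): (-288/4807)·2299/6912 + 1777/3726·540/1777 = 1/8 ✓
b·Ac²: (-288/4807)·(-8569/8064) + 1777/3726·513/12439 = 1/12 ✓
b·A²c: 1777/3726·621/7108 = 1/24 ✓; 4 stages ⇒ order 4.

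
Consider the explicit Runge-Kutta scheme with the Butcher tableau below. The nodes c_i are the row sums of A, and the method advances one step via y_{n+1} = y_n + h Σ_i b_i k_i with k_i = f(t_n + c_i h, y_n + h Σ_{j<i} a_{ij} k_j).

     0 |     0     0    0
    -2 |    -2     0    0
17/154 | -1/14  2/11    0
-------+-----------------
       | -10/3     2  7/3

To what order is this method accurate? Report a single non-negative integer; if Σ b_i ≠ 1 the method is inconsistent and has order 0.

b = (-10/3, 2, 7/3)
c = (0, -2, 17/154)
Ac = (0, 0, -4/11)
Σ b_i: (-10/3)·1 + 2·1 + 7/3·1 = 1 ✓
b·c: 2·(-2) + 7/3·17/154 = -247/66 ≠ 1/2 ⇒ order 1.

1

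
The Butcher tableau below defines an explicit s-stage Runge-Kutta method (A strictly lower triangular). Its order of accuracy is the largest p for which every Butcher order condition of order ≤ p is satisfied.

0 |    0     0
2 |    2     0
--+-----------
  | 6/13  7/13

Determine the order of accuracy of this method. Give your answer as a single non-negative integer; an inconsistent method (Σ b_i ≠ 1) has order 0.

b = (6/13, 7/13)
c = (0, 2)
Σ b_i: 6/13·1 + 7/13·1 = 1 ✓
b·c: 7/13·2 = 14/13 ≠ 1/2 ⇒ order 1.

1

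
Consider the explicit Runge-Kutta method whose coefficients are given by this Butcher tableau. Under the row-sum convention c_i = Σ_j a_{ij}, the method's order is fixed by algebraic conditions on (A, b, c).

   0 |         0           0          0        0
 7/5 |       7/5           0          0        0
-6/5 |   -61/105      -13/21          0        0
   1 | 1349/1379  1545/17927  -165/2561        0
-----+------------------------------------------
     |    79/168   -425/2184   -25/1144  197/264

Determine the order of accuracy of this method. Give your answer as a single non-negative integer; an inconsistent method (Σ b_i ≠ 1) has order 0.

4

b = (79/168, -425/2184, -25/1144, 197/264)
c = (0, 7/5, -6/5, 1)
Ac = (0, 0, -13/15, 39/197)
Σ b_i: 79/168·1 + (-425/2184)·1 + (-25/1144)·1 + 197/264·1 = 1 ✓
b·c: (-425/2184)·7/5 + (-25/1144)·(-6/5) + 197/264·1 = 1/2 ✓
b·c²: (-425/2184)·49/25 + (-25/1144)·36/25 + 197/264·1 = 1/3 ✓
b·Ac: (-25/1144)·(-13/15) + 197/264·39/197 = 1/6 ✓
b·c³: (-425/2184)·343/125 + (-25/1144)·(-216/125) + 197/264·1 = 1/4 ✓
b·(c∘Ac): (-25/1144)·26/25 + 197/264·39/197 = 1/8 ✓
b·Ac²: (-25/1144)·(-91/75) + 197/264·15/197 = 1/12 ✓
b·A²c: 197/264·11/197 = 1/24 ✓; 4 stages ⇒ order 4.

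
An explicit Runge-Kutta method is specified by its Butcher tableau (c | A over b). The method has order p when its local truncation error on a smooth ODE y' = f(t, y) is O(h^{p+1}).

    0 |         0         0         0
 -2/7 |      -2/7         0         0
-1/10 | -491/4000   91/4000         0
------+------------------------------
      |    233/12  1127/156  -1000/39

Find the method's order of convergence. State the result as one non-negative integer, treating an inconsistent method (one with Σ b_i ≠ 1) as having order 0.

b = (233/12, 1127/156, -1000/39)
c = (0, -2/7, -1/10)
Ac = (0, 0, -13/2000)
Σ b_i: 233/12·1 + 1127/156·1 + (-1000/39)·1 = 1 ✓
b·c: 1127/156·(-2/7) + (-1000/39)·(-1/10) = 1/2 ✓
b·c²: 1127/156·4/49 + (-1000/39)·1/100 = 1/3 ✓
b·Ac: (-1000/39)·(-13/2000) = 1/6 ✓; 3 stages ⇒ order 3.

3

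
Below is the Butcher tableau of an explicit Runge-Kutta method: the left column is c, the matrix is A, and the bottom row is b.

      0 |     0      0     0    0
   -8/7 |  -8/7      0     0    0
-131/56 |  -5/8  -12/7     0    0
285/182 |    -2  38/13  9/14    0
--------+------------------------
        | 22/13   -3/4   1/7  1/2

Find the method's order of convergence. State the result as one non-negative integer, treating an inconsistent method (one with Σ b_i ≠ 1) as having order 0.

b = (22/13, -3/4, 1/7, 1/2)
c = (0, -8/7, -131/56, 285/182)
Ac = (0, 0, 96/49, -49375/10192)
Σ b_i: 22/13·1 + (-3/4)·1 + 1/7·1 + 1/2·1 = 577/364 ≠ 1 ⇒ order 0.

0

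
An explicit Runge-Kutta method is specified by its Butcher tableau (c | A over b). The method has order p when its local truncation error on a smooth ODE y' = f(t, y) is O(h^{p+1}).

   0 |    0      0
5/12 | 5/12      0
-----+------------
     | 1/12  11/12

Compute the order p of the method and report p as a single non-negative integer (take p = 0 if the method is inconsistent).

b = (1/12, 11/12)
c = (0, 5/12)
Σ b_i: 1/12·1 + 11/12·1 = 1 ✓
b·c: 11/12·5/12 = 55/144 ≠ 1/2 ⇒ order 1.

1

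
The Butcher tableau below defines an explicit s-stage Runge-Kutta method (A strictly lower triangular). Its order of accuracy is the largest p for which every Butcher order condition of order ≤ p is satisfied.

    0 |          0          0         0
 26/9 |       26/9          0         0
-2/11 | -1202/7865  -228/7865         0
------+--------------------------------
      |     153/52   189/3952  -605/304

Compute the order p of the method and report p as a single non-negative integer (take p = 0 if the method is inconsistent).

b = (153/52, 189/3952, -605/304)
c = (0, 26/9, -2/11)
Ac = (0, 0, -152/1815)
Σ b_i: 153/52·1 + 189/3952·1 + (-605/304)·1 = 1 ✓
b·c: 189/3952·26/9 + (-605/304)·(-2/11) = 1/2 ✓
b·c²: 189/3952·676/81 + (-605/304)·4/121 = 1/3 ✓
b·Ac: (-605/304)·(-152/1815) = 1/6 ✓; 3 stages ⇒ order 3.

3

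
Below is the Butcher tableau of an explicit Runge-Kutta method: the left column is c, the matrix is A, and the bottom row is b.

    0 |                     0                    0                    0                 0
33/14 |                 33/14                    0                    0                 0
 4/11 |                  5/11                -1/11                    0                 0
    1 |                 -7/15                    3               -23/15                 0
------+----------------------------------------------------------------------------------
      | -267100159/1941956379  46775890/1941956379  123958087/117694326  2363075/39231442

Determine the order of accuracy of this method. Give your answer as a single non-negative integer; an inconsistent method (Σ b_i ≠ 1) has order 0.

3

b = (-267100159/1941956379, 46775890/1941956379, 123958087/117694326, 2363075/39231442)
c = (0, 33/14, 4/11, 1)
Ac = (0, 0, -3/14, 15047/2310)
Σ b_i: (-267100159/1941956379)·1 + 46775890/1941956379·1 + 123958087/117694326·1 + 2363075/39231442·1 = 1 ✓
b·c: 46775890/1941956379·33/14 + 123958087/117694326·4/11 + 2363075/39231442·1 = 1/2 ✓
b·c²: 46775890/1941956379·1089/196 + 123958087/117694326·16/121 + 2363075/39231442·1 = 1/3 ✓
b·Ac: 123958087/117694326·(-3/14) + 2363075/39231442·15047/2310 = 1/6 ✓
b·c³: 46775890/1941956379·35937/2744 + 123958087/117694326·64/1331 + 2363075/39231442·1 = 7727281757/18124926204 ≠ 1/4 ⇒ order 3.
b·(c∘Ac): 123958087/117694326·(-6/77) + 2363075/39231442·15047/2310 = 73038193/235388652 ≠ 1/8
b·Ac²: 123958087/117694326·(-99/196) + 2363075/39231442·5857477/355740 = 8334010183/18124926204 ≠ 1/12
b·A²c: 2363075/39231442·23/70 = 10870145/549240188 ≠ 1/24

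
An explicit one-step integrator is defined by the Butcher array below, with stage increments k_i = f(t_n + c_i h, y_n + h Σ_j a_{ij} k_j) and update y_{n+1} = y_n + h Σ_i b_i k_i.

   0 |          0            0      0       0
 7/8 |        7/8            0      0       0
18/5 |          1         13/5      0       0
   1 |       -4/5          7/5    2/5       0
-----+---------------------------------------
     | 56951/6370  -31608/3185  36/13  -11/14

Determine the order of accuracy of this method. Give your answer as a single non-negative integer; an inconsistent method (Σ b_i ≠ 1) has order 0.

b = (56951/6370, -31608/3185, 36/13, -11/14)
c = (0, 7/8, 18/5, 1)
Ac = (0, 0, 91/40, 533/200)
Σ b_i: 56951/6370·1 + (-31608/3185)·1 + 36/13·1 + (-11/14)·1 = 1 ✓
b·c: (-31608/3185)·7/8 + 36/13·18/5 + (-11/14)·1 = 1/2 ✓
b·c²: (-31608/3185)·49/64 + 36/13·324/25 + (-11/14)·1 = 500599/18200 ≠ 1/3 ⇒ order 2.
b·Ac: 36/13·91/40 + (-11/14)·533/200 = 11777/2800 ≠ 1/6

2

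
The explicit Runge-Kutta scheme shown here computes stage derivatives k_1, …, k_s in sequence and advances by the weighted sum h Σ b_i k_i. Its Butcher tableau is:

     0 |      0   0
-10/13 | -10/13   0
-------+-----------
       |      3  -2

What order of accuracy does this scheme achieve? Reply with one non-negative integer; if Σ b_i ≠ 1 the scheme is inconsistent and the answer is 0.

1

b = (3, -2)
c = (0, -10/13)
Σ b_i: 3·1 + (-2)·1 = 1 ✓
b·c: (-2)·(-10/13) = 20/13 ≠ 1/2 ⇒ order 1.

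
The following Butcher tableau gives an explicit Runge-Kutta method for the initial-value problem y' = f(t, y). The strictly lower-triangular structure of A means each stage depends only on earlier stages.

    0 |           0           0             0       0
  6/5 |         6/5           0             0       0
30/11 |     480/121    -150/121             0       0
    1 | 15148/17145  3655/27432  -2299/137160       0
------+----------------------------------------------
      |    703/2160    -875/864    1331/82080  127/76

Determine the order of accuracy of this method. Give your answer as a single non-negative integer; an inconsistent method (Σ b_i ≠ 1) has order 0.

b = (703/2160, -875/864, 1331/82080, 127/76)
c = (0, 6/5, 30/11, 1)
Ac = (0, 0, -180/121, 29/254)
Σ b_i: 703/2160·1 + (-875/864)·1 + 1331/82080·1 + 127/76·1 = 1 ✓
b·c: (-875/864)·6/5 + 1331/82080·30/11 + 127/76·1 = 1/2 ✓
b·c²: (-875/864)·36/25 + 1331/82080·900/121 + 127/76·1 = 1/3 ✓
b·Ac: 1331/82080·(-180/121) + 127/76·29/254 = 1/6 ✓
b·c³: (-875/864)·216/125 + 1331/82080·27000/1331 + 127/76·1 = 1/4 ✓
b·(c∘Ac): 1331/82080·(-5400/1331) + 127/76·29/254 = 1/8 ✓
b·Ac²: 1331/82080·(-216/121) + 127/76·128/1905 = 1/12 ✓
b·A²c: 127/76·19/762 = 1/24 ✓; 4 stages ⇒ order 4.

4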